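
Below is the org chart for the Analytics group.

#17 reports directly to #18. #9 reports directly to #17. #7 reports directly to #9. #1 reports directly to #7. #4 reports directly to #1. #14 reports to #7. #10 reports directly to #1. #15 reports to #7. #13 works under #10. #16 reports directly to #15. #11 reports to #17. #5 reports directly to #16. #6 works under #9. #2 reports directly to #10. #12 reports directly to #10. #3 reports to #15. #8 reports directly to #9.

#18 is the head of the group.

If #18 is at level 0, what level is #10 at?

5

Chain from #10 up to #18: #10 → #1 → #7 → #9 → #17 → #18. That is 5 steps up, so #10 is 5 levels below #18.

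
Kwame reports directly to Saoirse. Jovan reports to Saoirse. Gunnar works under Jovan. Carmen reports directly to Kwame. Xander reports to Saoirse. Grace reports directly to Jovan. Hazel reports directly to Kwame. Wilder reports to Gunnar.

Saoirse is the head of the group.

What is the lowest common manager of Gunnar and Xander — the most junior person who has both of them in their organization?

Saoirse

Gunnar's chain of managers is Jovan, Saoirse. Xander's chain of managers is Saoirse. The first manager that appears in both chains is Saoirse.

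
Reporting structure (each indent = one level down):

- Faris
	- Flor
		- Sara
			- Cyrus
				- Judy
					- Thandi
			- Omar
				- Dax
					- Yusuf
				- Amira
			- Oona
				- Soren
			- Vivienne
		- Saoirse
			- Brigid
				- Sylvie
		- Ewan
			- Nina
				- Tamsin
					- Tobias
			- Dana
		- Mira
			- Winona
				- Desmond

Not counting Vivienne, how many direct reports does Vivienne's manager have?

3

Vivienne reports to Sara. Sara's other direct reports are Cyrus, Omar, Oona — 3 peers.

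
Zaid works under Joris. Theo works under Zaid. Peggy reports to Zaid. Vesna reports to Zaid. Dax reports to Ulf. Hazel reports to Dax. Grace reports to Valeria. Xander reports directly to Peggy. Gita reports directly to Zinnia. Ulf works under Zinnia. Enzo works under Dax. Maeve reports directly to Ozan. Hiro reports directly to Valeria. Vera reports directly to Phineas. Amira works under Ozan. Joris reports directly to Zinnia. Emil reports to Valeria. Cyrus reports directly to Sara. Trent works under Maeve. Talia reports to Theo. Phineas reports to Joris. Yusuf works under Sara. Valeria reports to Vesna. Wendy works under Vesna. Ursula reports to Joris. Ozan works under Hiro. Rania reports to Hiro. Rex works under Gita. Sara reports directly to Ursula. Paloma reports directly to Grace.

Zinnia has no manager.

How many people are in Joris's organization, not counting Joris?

23

Joris directly manages Ursula, Zaid, Phineas. Under Ursula: Sara, Yusuf, Cyrus (3). Under Zaid: Theo, Talia, Peggy, Xander, Vesna, Wendy, Valeria, Grace, Paloma, Emil, Hiro, Rania, Ozan, Amira, Maeve, Trent (16). Under Phineas: Vera (1). So Joris's organization is 3 direct reports plus everyone under them: 4 + 17 + 2 = 23.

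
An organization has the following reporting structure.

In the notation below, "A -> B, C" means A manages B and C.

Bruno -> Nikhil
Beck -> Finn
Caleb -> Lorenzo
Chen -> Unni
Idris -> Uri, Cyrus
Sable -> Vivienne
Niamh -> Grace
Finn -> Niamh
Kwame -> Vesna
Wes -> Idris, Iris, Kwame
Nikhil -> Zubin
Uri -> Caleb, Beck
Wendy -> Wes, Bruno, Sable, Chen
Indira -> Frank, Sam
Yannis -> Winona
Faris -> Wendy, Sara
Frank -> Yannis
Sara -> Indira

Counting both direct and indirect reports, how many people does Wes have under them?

12

Wes directly manages Idris, Iris, Kwame. Under Idris: Cyrus, Uri, Beck, Finn, Niamh, Grace, Caleb, Lorenzo (8). Iris has no reports. Under Kwame: Vesna (1). So Wes's organization is 3 direct reports plus everyone under them: 9 + 1 + 2 = 12.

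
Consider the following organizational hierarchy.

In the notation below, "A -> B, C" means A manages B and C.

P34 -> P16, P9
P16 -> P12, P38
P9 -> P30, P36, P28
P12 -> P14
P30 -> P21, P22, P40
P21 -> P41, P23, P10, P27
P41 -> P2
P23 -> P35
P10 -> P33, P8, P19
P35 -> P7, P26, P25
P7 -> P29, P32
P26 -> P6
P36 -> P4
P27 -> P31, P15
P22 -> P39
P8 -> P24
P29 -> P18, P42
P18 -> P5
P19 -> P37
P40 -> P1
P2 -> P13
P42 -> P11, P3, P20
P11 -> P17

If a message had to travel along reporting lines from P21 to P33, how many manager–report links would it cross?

2

P33 is in P21's organization: the chain from P33 up to P21 is P33 → P10 → P21, which is 2 links.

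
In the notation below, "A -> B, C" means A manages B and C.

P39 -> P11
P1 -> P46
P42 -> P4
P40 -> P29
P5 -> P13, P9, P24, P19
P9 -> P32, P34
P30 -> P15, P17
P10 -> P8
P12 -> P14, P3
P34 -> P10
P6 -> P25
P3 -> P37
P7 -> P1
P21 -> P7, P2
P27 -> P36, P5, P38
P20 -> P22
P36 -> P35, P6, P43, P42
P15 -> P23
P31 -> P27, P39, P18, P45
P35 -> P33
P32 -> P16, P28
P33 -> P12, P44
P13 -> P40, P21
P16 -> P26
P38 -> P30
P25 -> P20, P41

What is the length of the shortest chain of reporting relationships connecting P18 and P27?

P18 is 1 level below P31, and P27 is 1 level below P31 (their lowest common manager). The shortest path runs up from P18 to P31 and back down to P27: 1 + 1 = 2 links.

2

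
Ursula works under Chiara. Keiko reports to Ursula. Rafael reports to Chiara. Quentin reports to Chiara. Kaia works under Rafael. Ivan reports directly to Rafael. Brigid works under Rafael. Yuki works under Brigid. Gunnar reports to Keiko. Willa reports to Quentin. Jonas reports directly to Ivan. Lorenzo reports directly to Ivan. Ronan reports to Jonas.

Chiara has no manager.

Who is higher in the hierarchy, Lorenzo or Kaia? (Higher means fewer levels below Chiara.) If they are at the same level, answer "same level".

Kaia

Lorenzo is 3 levels below Chiara; Kaia is 2. Kaia is higher.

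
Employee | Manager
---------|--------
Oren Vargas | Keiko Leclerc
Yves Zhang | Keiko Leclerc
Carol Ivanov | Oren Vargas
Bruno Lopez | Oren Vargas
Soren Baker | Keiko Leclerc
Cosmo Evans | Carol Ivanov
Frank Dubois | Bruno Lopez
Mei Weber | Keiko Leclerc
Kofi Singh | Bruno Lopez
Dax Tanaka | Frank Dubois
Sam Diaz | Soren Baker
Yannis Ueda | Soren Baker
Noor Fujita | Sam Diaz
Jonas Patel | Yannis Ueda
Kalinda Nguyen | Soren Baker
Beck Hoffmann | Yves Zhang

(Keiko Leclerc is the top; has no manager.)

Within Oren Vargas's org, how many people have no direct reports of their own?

3

The people in Oren Vargas's organization with no one reporting to them are Kofi Singh, Dax Tanaka, Cosmo Evans. That is 3.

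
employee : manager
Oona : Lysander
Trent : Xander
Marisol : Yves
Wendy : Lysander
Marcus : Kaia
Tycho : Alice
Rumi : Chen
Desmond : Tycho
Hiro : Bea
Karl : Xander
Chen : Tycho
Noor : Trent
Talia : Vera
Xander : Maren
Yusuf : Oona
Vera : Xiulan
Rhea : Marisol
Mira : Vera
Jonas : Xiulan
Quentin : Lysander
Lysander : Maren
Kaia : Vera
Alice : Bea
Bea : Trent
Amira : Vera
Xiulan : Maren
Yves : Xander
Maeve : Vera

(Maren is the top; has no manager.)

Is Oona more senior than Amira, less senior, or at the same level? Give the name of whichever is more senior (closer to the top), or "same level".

Oona is 2 levels below Maren; Amira is 3. Oona is higher.

Oona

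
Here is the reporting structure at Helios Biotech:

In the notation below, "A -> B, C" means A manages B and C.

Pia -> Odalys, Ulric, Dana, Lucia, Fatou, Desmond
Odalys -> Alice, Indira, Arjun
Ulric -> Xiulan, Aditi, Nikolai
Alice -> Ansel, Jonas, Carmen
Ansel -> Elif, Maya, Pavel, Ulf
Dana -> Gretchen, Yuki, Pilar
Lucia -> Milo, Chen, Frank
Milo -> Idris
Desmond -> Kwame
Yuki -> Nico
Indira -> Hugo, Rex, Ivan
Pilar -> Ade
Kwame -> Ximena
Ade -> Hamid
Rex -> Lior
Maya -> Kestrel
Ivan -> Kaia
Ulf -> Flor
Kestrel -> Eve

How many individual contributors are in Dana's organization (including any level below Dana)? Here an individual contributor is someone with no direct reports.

3

The people in Dana's organization with no one reporting to them are Hamid, Nico, Gretchen. That is 3.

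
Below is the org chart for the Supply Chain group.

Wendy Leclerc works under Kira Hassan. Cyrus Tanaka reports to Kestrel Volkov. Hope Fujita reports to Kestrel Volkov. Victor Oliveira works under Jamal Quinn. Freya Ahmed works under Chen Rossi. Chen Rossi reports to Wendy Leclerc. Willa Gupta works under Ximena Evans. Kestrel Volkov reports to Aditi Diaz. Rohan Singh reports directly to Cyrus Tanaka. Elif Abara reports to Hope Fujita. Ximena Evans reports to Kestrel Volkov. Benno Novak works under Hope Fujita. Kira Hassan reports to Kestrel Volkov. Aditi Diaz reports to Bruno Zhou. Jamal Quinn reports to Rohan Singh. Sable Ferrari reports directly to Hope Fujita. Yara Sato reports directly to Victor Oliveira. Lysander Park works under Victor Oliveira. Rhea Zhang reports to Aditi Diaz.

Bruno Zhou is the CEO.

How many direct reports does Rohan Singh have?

1

Rohan Singh directly manages Jamal Quinn. That is 1 direct report.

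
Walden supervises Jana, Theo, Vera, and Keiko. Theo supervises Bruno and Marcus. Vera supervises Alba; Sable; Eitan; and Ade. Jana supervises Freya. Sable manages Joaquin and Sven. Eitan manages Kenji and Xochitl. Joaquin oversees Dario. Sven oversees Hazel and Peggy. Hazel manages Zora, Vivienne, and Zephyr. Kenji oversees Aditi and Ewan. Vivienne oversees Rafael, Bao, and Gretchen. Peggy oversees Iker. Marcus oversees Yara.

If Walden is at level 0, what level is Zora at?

5

Chain from Zora up to Walden: Zora → Hazel → Sven → Sable → Vera → Walden. That is 5 steps up, so Zora is 5 levels below Walden.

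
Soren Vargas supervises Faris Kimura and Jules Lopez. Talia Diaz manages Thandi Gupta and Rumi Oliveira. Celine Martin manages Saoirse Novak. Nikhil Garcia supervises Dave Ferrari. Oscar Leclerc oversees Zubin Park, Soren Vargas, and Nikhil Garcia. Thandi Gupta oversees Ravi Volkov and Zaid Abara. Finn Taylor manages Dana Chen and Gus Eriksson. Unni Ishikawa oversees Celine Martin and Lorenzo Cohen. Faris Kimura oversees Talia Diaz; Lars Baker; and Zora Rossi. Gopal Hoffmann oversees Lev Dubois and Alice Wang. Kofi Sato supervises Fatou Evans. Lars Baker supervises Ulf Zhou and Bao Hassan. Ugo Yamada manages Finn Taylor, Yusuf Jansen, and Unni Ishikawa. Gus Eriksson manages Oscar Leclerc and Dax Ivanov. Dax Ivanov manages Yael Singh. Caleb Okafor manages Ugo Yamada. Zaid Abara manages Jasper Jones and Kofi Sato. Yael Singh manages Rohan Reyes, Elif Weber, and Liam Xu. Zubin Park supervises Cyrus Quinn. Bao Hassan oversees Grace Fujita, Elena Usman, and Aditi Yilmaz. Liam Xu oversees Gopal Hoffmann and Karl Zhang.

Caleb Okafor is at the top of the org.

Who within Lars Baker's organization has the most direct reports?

Bao Hassan

Direct-report counts within Lars Baker's organization: Lars Baker has 2; Bao Hassan has 3. The largest is 3, held by Bao Hassan.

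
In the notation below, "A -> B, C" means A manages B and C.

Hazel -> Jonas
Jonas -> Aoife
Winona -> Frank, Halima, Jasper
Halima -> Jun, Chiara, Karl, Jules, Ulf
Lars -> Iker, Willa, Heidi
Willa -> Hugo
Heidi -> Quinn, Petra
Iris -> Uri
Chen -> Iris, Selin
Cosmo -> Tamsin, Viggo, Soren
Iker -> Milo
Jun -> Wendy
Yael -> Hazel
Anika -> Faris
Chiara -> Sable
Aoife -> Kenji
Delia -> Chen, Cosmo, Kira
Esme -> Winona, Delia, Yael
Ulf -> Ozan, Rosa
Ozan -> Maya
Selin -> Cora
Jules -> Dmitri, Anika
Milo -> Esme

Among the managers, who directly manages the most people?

Halima

Direct-report counts: Lars has 3; Heidi has 2; Willa has 1; Iker has 1; Milo has 1; Esme has 3; Yael has 1; Hazel has 1; Jonas has 1; Aoife has 1; Delia has 3; Cosmo has 3; Chen has 2; Selin has 1; Iris has 1; Winona has 3; Halima has 5; Ulf has 2; Ozan has 1; Jules has 2; Anika has 1; Chiara has 1; Jun has 1. The largest is 5, held by Halima.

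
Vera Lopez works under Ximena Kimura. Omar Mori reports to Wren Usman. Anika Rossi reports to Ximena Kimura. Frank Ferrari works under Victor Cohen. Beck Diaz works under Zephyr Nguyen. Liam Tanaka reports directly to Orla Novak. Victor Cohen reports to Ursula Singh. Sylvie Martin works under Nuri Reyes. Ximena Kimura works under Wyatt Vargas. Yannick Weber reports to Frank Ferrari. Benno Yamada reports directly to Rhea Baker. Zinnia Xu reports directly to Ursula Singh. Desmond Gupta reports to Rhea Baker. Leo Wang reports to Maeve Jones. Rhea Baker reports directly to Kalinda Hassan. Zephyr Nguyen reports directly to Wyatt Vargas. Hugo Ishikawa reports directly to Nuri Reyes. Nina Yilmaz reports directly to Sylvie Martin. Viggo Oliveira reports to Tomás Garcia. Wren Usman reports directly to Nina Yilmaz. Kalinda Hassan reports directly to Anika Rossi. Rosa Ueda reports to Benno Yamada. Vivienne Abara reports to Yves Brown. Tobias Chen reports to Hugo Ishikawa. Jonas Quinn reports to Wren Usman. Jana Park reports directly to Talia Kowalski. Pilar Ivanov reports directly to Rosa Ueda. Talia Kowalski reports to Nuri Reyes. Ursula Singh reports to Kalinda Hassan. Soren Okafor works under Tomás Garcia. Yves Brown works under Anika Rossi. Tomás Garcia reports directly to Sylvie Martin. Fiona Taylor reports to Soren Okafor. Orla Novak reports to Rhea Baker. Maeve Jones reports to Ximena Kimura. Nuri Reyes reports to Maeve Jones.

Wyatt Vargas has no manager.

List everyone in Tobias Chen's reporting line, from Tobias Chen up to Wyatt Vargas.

Tobias Chen reports to Hugo Ishikawa. Hugo Ishikawa reports to Nuri Reyes. Nuri Reyes reports to Maeve Jones. Maeve Jones reports to Ximena Kimura. Ximena Kimura reports to Wyatt Vargas. Wyatt Vargas is at the top.

Tobias Chen -> Hugo Ishikawa -> Nuri Reyes -> Maeve Jones -> Ximena Kimura -> Wyatt Vargas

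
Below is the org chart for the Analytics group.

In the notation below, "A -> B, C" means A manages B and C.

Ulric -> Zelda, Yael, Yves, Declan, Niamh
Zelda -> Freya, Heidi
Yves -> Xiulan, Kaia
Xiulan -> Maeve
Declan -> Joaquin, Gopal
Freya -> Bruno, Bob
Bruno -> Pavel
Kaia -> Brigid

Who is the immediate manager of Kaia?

Kaia reports directly to Yves.

Yves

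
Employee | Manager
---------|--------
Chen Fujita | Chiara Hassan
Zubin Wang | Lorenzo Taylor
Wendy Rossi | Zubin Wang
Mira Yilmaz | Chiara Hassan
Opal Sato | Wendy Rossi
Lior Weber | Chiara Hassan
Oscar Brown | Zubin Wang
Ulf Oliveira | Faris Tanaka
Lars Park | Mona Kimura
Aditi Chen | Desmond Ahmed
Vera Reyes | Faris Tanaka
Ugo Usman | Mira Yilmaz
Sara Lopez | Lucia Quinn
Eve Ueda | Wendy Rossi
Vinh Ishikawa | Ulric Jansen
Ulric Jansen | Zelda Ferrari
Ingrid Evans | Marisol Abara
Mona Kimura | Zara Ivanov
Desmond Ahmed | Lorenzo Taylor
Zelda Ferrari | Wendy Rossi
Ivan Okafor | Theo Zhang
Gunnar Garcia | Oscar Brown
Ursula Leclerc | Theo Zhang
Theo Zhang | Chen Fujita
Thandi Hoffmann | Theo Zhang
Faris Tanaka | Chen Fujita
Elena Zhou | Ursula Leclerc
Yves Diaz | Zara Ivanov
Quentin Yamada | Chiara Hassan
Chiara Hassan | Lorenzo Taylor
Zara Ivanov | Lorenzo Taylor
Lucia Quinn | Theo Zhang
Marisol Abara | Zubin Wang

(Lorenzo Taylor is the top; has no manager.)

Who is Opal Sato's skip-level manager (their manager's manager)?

Zubin Wang

Opal Sato reports to Wendy Rossi, and Wendy Rossi reports to Zubin Wang. So Opal Sato's skip-level manager is Zubin Wang.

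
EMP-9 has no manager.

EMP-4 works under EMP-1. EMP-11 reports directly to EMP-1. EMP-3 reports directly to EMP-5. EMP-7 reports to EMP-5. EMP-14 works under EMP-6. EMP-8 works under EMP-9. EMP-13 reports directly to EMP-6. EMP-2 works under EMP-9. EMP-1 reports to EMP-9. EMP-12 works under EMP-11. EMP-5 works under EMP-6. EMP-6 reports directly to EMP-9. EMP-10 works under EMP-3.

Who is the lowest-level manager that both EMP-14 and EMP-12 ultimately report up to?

EMP-9

EMP-14's chain of managers is EMP-6, EMP-9. EMP-12's chain of managers is EMP-11, EMP-1, EMP-9. The first manager that appears in both chains is EMP-9.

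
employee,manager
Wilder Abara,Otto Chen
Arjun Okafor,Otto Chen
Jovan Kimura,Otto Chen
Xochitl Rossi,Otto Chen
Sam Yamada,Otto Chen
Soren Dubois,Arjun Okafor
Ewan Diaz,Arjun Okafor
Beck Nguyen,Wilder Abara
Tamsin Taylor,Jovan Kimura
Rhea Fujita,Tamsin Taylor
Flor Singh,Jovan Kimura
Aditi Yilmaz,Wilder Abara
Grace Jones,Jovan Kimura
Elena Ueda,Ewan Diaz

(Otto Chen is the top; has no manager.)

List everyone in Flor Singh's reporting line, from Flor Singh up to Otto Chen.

Flor Singh reports to Jovan Kimura. Jovan Kimura reports to Otto Chen. Otto Chen is at the top.

Flor Singh -> Jovan Kimura -> Otto Chen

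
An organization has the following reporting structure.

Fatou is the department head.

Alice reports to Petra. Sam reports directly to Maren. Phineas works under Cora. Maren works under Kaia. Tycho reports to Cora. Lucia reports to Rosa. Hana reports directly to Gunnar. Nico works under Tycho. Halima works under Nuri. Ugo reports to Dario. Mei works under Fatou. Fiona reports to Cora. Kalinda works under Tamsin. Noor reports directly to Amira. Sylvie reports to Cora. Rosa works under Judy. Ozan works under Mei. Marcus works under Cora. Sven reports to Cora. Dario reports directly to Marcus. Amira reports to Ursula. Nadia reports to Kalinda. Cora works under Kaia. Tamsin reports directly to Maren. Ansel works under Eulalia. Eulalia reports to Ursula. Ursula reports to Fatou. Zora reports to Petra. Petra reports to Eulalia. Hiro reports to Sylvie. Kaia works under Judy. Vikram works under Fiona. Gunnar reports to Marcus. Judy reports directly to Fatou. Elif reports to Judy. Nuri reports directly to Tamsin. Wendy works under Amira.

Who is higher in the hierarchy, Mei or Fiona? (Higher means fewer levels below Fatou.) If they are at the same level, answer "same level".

Mei is 1 level below Fatou; Fiona is 4. Mei is higher.

Mei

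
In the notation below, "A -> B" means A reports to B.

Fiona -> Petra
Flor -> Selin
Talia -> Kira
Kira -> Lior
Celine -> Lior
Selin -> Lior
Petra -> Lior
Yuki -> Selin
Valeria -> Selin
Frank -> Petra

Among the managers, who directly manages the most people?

Direct-report counts: Lior has 4; Petra has 2; Kira has 1; Selin has 3. The largest is 4, held by Lior.

Lior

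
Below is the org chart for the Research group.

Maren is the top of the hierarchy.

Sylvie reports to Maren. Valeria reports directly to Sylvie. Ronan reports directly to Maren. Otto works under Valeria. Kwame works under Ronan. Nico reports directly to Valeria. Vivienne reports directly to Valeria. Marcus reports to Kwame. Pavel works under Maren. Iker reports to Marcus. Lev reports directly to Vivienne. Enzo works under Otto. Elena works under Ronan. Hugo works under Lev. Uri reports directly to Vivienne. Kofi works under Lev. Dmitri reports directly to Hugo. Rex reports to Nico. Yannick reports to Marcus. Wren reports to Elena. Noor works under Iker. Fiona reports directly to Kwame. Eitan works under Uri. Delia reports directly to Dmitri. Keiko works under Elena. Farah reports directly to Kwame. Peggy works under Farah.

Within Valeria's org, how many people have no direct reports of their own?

The people in Valeria's organization with no one reporting to them are Eitan, Kofi, Delia, Rex, Enzo. That is 5.

5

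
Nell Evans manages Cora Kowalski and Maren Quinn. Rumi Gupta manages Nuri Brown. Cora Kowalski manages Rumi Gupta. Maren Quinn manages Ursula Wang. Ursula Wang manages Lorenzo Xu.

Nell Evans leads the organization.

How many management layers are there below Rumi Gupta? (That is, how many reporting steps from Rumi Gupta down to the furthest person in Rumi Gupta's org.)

1

The longest chain under Rumi Gupta runs Rumi Gupta → Nuri Brown, which is 1 level below Rumi Gupta.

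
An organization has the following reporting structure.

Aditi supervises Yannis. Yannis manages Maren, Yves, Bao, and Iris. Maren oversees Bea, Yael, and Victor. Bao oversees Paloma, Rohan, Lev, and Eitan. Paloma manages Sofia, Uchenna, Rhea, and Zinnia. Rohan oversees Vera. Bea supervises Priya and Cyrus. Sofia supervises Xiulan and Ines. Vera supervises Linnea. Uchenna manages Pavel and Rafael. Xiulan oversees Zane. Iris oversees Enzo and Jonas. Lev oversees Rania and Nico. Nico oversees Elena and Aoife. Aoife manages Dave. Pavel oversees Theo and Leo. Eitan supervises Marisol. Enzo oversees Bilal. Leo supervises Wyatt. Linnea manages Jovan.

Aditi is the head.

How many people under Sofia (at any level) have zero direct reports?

2

The people in Sofia's organization with no one reporting to them are Ines, Zane. That is 2.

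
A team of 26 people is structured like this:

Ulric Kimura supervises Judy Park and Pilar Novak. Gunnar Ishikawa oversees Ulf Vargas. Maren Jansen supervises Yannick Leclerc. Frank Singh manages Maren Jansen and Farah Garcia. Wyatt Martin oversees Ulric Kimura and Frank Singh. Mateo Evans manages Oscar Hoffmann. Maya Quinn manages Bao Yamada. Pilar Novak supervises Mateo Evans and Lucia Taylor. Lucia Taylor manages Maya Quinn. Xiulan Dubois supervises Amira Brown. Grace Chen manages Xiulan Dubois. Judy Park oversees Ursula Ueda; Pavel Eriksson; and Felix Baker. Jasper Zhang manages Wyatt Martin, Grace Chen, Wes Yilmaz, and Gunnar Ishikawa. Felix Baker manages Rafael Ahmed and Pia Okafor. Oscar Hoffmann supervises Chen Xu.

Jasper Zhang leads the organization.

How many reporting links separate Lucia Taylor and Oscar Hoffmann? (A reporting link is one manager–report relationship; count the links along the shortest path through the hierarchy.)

Lucia Taylor is 1 level below Pilar Novak, and Oscar Hoffmann is 2 levels below Pilar Novak (their lowest common manager). The shortest path runs up from Lucia Taylor to Pilar Novak and back down to Oscar Hoffmann: 1 + 2 = 3 links.

3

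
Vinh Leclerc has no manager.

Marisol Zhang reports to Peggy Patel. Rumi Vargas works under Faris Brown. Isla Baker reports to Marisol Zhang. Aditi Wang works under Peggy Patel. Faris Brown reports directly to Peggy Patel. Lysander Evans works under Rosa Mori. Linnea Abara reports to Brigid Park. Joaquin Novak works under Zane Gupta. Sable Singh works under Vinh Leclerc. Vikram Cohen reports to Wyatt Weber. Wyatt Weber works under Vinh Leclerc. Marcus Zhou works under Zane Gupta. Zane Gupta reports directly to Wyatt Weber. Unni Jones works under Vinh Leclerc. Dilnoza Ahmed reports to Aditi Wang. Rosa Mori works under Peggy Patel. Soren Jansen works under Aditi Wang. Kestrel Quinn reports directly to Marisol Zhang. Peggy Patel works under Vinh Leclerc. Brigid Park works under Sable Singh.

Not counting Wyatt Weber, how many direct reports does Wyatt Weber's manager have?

Wyatt Weber reports to Vinh Leclerc. Vinh Leclerc's other direct reports are Peggy Patel, Unni Jones, Sable Singh — 3 peers.

3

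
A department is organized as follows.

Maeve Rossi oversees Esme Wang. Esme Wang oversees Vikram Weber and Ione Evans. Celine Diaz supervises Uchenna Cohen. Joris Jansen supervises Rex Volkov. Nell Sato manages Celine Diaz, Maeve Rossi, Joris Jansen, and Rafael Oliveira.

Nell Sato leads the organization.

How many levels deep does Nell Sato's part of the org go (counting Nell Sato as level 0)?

3

The longest chain under Nell Sato runs Nell Sato → Maeve Rossi → Esme Wang → Ione Evans, which is 3 levels below Nell Sato.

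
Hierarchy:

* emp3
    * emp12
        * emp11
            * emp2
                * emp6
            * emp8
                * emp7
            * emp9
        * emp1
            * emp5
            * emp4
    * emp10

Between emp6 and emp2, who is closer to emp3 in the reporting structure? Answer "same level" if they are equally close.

emp6 is 4 levels below emp3; emp2 is 3. emp2 is higher.

emp2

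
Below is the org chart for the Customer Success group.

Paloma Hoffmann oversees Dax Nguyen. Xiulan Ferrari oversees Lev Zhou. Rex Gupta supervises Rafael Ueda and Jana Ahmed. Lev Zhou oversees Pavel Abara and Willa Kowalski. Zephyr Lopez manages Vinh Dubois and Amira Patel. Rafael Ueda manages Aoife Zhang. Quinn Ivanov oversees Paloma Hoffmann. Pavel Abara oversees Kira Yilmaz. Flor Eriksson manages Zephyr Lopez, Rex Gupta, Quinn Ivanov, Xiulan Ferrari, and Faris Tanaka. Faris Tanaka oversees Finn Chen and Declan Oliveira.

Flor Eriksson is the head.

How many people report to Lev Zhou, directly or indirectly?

Lev Zhou directly manages Pavel Abara, Willa Kowalski. Under Pavel Abara: Kira Yilmaz (1). Willa Kowalski has no reports. So Lev Zhou's organization is 2 direct reports plus everyone under them: 2 + 1 = 3.

3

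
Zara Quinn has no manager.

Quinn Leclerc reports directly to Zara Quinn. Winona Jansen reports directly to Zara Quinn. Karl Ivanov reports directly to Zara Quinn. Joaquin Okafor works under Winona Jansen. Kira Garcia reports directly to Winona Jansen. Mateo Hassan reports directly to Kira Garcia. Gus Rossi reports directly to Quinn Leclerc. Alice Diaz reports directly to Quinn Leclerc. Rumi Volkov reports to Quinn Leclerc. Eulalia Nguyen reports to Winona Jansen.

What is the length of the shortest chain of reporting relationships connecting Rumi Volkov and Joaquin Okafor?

4

Rumi Volkov is 2 levels below Zara Quinn, and Joaquin Okafor is 2 levels below Zara Quinn (their lowest common manager). The shortest path runs up from Rumi Volkov to Zara Quinn and back down to Joaquin Okafor: 2 + 2 = 4 links.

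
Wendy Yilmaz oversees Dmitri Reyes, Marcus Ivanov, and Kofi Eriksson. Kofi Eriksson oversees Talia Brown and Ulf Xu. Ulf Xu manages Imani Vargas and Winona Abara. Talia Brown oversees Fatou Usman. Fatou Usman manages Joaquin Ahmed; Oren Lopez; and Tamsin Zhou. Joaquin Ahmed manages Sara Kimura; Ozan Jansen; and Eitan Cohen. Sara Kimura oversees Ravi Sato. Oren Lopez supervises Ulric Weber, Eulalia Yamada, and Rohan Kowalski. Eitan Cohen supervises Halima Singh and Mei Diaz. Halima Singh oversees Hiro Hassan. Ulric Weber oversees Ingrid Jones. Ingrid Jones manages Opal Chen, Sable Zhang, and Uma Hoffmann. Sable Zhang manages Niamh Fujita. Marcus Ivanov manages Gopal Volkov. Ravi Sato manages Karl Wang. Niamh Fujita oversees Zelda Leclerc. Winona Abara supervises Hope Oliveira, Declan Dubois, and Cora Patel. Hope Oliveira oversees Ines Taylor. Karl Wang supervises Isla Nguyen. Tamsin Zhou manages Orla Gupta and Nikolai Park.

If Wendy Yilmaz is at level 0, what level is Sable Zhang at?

7

Chain from Sable Zhang up to Wendy Yilmaz: Sable Zhang → Ingrid Jones → Ulric Weber → Oren Lopez → Fatou Usman → Talia Brown → Kofi Eriksson → Wendy Yilmaz. That is 7 steps up, so Sable Zhang is 7 levels below Wendy Yilmaz.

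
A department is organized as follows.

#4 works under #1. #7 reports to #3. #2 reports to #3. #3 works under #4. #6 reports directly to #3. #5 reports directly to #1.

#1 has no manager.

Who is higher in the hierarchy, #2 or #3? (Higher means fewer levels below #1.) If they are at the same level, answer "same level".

#3

#2 is 3 levels below #1; #3 is 2. #3 is higher.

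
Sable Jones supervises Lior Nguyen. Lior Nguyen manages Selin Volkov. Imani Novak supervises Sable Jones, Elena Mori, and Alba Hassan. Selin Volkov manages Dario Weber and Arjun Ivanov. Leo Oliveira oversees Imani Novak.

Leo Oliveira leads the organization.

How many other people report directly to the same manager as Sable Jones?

Sable Jones reports to Imani Novak. Imani Novak's other direct reports are Elena Mori, Alba Hassan — 2 peers.

2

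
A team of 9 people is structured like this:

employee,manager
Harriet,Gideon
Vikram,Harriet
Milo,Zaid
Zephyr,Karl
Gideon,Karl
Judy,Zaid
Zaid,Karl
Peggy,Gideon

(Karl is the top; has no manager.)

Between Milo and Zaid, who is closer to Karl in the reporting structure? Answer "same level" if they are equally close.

Zaid

Milo is 2 levels below Karl; Zaid is 1. Zaid is higher.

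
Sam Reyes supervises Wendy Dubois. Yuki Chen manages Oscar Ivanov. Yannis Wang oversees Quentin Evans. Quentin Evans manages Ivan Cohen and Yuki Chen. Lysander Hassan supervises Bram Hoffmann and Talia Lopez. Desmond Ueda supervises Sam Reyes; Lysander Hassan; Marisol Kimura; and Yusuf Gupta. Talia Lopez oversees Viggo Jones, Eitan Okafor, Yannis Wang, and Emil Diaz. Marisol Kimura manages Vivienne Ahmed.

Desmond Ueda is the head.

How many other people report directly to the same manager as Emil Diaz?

Emil Diaz reports to Talia Lopez. Talia Lopez's other direct reports are Yannis Wang, Viggo Jones, Eitan Okafor — 3 peers.

3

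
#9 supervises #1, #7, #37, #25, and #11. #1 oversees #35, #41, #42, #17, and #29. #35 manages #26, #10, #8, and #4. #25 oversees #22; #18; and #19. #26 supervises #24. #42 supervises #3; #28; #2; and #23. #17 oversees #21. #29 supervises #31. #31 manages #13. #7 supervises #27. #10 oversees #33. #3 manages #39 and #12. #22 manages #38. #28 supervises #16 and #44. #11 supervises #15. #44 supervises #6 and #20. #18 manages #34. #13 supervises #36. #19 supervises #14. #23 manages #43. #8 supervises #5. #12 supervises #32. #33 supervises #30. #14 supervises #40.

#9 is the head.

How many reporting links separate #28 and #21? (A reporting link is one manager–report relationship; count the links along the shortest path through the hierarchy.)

4

#28 is 2 levels below #1, and #21 is 2 levels below #1 (their lowest common manager). The shortest path runs up from #28 to #1 and back down to #21: 2 + 2 = 4 links.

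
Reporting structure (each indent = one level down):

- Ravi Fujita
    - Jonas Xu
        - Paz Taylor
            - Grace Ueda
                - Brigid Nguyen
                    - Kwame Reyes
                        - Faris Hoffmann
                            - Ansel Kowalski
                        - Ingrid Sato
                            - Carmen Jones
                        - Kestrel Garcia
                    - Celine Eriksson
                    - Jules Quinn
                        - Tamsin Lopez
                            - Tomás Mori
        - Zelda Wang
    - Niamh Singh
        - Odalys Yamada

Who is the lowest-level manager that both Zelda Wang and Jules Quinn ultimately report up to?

Zelda Wang's chain of managers is Jonas Xu, Ravi Fujita. Jules Quinn's chain of managers is Brigid Nguyen, Grace Ueda, Paz Taylor, Jonas Xu, Ravi Fujita. The first manager that appears in both chains is Jonas Xu.

Jonas Xu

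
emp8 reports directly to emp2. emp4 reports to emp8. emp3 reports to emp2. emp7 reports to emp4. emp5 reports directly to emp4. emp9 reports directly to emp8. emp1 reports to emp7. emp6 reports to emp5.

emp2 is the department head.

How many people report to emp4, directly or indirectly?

4

emp4 directly manages emp7, emp5. Under emp7: emp1 (1). Under emp5: emp6 (1). So emp4's organization is 2 direct reports plus everyone under them: 2 + 2 = 4.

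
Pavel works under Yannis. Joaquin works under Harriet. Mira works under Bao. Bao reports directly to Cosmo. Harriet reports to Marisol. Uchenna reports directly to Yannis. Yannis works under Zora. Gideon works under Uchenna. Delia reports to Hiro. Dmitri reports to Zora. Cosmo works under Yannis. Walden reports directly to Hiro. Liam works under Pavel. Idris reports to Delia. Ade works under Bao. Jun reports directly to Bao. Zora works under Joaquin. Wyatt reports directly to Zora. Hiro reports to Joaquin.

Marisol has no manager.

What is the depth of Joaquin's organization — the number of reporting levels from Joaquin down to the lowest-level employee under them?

The longest chain under Joaquin runs Joaquin → Zora → Yannis → Cosmo → Bao → Ade, which is 5 levels below Joaquin.

5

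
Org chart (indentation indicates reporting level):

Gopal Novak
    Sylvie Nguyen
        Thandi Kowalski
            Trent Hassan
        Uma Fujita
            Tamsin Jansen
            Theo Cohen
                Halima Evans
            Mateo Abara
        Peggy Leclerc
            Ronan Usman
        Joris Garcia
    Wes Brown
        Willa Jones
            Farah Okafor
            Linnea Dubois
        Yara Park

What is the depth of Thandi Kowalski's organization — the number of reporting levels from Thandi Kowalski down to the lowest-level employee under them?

The longest chain under Thandi Kowalski runs Thandi Kowalski → Trent Hassan, which is 1 level below Thandi Kowalski.

1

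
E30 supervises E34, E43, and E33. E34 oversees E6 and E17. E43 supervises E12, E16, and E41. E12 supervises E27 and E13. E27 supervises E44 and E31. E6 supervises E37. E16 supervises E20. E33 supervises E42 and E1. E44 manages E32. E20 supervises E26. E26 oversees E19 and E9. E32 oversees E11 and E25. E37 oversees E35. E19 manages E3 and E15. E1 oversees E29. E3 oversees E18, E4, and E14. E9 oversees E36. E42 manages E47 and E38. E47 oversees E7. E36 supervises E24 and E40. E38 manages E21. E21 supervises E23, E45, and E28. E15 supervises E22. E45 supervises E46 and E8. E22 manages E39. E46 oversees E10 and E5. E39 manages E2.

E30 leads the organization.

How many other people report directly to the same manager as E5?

1

E5 reports to E46. E46's other direct reports are E10 — 1 peer.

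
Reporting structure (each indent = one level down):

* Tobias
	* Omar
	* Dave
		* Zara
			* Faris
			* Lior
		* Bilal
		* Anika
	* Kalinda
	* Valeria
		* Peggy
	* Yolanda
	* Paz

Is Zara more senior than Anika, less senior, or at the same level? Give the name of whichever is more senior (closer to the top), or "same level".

Both Zara and Anika are 2 levels below Tobias.

same level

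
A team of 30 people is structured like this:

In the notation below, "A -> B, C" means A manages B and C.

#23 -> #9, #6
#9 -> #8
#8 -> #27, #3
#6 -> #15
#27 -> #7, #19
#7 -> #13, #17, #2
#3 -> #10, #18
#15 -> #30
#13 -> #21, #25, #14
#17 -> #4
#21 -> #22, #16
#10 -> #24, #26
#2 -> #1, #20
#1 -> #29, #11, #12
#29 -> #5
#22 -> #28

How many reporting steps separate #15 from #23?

2

Chain from #15 up to #23: #15 → #6 → #23. That is 2 steps up, so #15 is 2 levels below #23.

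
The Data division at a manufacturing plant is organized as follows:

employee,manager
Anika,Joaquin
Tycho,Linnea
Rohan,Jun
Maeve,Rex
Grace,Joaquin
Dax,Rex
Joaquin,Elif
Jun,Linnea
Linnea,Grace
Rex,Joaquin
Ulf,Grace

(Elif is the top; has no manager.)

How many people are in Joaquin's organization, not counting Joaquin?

Joaquin directly manages Grace, Rex, Anika. Under Grace: Linnea, Tycho, Jun, Rohan, Ulf (5). Under Rex: Dax, Maeve (2). Anika has no reports. So Joaquin's organization is 3 direct reports plus everyone under them: 6 + 3 + 1 = 10.

10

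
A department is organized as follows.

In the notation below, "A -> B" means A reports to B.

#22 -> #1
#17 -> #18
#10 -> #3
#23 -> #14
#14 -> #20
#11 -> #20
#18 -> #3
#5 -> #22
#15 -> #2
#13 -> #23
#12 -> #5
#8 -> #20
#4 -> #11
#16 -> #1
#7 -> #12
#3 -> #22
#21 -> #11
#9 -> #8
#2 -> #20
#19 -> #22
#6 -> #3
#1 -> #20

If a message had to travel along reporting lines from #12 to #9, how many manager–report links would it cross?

6

#12 is 4 levels below #20, and #9 is 2 levels below #20 (their lowest common manager). The shortest path runs up from #12 to #20 and back down to #9: 4 + 2 = 6 links.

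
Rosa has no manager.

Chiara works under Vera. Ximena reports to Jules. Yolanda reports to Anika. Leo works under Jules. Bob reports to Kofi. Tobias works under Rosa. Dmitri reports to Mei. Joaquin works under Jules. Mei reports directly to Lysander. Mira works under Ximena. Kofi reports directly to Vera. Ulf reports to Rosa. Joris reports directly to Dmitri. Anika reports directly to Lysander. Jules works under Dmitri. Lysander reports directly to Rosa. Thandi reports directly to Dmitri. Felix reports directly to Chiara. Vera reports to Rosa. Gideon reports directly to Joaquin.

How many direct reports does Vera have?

2

Vera directly manages Kofi, Chiara. That is 2 direct reports.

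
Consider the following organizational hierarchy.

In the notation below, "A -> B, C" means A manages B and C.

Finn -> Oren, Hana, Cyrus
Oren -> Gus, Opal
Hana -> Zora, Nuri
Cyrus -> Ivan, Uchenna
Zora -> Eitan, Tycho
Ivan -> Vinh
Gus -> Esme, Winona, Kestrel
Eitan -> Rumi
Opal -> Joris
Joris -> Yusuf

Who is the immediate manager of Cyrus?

Finn

Cyrus reports directly to Finn.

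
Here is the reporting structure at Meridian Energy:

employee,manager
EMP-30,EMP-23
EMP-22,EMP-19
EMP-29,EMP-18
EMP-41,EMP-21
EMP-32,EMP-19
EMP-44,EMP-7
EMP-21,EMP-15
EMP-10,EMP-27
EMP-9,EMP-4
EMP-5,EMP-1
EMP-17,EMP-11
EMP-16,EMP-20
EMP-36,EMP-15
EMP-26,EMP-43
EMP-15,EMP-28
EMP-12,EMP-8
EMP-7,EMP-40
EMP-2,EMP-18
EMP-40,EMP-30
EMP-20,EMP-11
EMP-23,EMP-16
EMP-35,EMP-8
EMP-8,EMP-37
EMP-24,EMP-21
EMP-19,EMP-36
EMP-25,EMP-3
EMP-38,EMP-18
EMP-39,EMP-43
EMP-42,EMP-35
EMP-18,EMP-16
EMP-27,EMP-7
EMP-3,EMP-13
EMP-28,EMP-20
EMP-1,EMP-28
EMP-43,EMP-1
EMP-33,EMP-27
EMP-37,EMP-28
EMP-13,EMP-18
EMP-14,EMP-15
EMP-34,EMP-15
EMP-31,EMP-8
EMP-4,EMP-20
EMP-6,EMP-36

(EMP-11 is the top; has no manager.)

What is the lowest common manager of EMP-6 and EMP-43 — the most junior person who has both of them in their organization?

EMP-6's chain of managers is EMP-36, EMP-15, EMP-28, EMP-20, EMP-11. EMP-43's chain of managers is EMP-1, EMP-28, EMP-20, EMP-11. The first manager that appears in both chains is EMP-28.

EMP-28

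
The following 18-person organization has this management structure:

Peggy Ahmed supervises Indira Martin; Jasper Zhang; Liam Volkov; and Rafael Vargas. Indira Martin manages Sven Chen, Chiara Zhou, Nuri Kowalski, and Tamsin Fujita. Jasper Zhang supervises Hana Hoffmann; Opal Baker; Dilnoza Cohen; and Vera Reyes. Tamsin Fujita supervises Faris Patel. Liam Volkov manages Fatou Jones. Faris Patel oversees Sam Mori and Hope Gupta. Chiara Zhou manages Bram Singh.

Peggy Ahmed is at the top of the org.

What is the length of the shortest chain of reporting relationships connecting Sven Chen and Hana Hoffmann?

4

Sven Chen is 2 levels below Peggy Ahmed, and Hana Hoffmann is 2 levels below Peggy Ahmed (their lowest common manager). The shortest path runs up from Sven Chen to Peggy Ahmed and back down to Hana Hoffmann: 2 + 2 = 4 links.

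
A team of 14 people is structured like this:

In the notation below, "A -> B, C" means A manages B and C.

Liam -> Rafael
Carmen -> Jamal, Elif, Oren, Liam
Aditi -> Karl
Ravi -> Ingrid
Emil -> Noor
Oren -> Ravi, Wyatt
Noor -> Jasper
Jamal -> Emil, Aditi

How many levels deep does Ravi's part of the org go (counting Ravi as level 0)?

The longest chain under Ravi runs Ravi → Ingrid, which is 1 level below Ravi.

1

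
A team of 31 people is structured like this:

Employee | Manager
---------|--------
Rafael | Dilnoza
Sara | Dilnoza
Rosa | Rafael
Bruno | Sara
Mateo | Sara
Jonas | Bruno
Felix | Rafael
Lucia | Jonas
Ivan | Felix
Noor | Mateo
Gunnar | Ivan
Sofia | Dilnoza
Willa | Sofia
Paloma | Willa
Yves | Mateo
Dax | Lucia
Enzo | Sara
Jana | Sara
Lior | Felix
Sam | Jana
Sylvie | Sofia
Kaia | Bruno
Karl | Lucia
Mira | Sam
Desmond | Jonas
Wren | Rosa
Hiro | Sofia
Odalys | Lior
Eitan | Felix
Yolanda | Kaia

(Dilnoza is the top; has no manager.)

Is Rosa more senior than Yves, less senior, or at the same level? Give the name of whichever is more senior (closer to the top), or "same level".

Rosa is 2 levels below Dilnoza; Yves is 3. Rosa is higher.

Rosa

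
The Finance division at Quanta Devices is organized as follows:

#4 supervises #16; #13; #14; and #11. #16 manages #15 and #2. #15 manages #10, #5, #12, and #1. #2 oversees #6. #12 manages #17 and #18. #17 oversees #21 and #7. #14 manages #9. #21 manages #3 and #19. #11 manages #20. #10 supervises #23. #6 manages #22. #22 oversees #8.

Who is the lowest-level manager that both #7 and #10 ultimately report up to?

#7's chain of managers is #17, #12, #15, #16, #4. #10's chain of managers is #15, #16, #4. The first manager that appears in both chains is #15.

#15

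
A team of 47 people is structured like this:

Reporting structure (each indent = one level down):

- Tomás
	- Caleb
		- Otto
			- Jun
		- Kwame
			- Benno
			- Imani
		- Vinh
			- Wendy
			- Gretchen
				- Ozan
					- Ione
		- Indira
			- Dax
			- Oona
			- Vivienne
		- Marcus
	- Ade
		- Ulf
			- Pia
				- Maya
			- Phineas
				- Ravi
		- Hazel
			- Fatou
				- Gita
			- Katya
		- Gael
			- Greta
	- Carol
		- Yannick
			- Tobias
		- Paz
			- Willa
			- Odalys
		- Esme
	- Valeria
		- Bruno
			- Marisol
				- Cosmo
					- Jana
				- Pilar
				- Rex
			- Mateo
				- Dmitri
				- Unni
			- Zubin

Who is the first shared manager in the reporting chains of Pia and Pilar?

Pia's chain of managers is Ulf, Ade, Tomás. Pilar's chain of managers is Marisol, Bruno, Valeria, Tomás. The first manager that appears in both chains is Tomás.

Tomás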